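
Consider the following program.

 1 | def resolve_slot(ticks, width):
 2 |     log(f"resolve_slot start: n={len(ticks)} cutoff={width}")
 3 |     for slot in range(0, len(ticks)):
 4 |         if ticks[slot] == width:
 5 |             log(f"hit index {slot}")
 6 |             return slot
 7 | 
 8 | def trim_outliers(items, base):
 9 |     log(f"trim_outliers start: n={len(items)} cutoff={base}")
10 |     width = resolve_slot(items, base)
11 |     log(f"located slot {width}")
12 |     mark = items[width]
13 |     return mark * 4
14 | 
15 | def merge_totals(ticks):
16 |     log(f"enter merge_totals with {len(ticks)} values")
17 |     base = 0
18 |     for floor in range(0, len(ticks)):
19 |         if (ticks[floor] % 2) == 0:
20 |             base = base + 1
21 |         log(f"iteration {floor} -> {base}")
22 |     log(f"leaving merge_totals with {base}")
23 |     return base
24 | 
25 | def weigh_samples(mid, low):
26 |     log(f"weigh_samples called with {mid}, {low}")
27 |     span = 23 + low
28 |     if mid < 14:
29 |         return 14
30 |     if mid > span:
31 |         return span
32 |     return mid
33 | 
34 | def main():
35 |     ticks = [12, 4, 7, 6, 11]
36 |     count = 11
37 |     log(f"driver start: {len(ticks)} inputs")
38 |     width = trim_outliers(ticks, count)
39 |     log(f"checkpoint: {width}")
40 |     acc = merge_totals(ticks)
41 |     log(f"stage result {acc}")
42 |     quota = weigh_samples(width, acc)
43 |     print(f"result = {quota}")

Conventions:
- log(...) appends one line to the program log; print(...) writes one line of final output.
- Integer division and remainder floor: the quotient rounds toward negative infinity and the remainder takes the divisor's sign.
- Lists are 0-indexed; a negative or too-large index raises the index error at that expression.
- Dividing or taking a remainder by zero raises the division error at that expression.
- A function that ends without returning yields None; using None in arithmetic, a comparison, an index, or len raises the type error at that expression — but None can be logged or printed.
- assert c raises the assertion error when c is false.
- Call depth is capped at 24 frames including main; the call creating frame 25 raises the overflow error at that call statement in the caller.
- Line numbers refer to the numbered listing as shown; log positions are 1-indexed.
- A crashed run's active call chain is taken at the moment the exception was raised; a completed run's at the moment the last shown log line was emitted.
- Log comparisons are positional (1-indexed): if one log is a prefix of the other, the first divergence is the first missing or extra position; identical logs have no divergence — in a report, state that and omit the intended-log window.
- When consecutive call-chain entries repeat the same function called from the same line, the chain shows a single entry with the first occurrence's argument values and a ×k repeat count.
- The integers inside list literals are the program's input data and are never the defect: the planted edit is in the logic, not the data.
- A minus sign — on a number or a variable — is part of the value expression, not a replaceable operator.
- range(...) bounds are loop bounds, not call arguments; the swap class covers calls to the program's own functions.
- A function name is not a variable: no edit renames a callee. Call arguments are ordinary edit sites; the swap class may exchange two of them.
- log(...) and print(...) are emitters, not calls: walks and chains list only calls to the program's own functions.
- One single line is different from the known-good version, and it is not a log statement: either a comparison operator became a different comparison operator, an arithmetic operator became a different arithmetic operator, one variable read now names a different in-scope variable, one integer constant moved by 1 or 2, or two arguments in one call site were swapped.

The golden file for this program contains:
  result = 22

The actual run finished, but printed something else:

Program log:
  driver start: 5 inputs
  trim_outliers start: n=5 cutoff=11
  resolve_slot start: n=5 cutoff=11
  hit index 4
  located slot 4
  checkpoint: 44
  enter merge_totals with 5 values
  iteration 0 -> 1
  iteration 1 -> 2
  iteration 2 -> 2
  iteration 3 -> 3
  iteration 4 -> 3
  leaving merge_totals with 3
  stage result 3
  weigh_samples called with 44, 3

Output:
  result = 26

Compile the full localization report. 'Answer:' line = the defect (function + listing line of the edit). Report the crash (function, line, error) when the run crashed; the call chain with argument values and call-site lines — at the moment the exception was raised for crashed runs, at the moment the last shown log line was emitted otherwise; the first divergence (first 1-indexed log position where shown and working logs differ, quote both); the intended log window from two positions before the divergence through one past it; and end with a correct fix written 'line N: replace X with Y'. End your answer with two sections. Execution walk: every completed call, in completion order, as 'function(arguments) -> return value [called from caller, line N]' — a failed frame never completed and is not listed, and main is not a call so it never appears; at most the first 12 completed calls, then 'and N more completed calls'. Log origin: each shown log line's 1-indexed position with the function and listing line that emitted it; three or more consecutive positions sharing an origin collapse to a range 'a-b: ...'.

Answer: the defect is in trim_outliers at line 13.
Core observation: Log line 6 is where behavior first shows: 'checkpoint: 44' appears instead of 'checkpoint: 22'.
Call chain: main -> weigh_samples(44, 3) (called at line 42).
First divergence: position 6 — shown 'checkpoint: 44', intended 'checkpoint: 22'.
Intended log window:
  4: hit index 4
  5: located slot 4
  6: checkpoint: 22
  7: enter merge_totals with 5 values
Execution walk:
  resolve_slot([12, 4, 7, 6, 11], 11) -> 4  [called from trim_outliers, line 10]
  trim_outliers([12, 4, 7, 6, 11], 11) -> 44  [called from main, line 38]
  merge_totals([12, 4, 7, 6, 11]) -> 3  [called from main, line 40]
  weigh_samples(44, 3) -> 26  [called from main, line 42]
Origin of each log line:
  1: emitted by main (line 37)
  2: emitted by trim_outliers (line 9)
  3: emitted by resolve_slot (line 2)
  4: emitted by resolve_slot (line 5)
  5: emitted by trim_outliers (line 11)
  6: emitted by main (line 39)
  7: emitted by merge_totals (line 16)
  8-12: emitted by merge_totals (line 21)
  13: emitted by merge_totals (line 22)
  14: emitted by main (line 41)
  15: emitted by weigh_samples (line 26)
A correct fix: line 13: replace `4` with `2`.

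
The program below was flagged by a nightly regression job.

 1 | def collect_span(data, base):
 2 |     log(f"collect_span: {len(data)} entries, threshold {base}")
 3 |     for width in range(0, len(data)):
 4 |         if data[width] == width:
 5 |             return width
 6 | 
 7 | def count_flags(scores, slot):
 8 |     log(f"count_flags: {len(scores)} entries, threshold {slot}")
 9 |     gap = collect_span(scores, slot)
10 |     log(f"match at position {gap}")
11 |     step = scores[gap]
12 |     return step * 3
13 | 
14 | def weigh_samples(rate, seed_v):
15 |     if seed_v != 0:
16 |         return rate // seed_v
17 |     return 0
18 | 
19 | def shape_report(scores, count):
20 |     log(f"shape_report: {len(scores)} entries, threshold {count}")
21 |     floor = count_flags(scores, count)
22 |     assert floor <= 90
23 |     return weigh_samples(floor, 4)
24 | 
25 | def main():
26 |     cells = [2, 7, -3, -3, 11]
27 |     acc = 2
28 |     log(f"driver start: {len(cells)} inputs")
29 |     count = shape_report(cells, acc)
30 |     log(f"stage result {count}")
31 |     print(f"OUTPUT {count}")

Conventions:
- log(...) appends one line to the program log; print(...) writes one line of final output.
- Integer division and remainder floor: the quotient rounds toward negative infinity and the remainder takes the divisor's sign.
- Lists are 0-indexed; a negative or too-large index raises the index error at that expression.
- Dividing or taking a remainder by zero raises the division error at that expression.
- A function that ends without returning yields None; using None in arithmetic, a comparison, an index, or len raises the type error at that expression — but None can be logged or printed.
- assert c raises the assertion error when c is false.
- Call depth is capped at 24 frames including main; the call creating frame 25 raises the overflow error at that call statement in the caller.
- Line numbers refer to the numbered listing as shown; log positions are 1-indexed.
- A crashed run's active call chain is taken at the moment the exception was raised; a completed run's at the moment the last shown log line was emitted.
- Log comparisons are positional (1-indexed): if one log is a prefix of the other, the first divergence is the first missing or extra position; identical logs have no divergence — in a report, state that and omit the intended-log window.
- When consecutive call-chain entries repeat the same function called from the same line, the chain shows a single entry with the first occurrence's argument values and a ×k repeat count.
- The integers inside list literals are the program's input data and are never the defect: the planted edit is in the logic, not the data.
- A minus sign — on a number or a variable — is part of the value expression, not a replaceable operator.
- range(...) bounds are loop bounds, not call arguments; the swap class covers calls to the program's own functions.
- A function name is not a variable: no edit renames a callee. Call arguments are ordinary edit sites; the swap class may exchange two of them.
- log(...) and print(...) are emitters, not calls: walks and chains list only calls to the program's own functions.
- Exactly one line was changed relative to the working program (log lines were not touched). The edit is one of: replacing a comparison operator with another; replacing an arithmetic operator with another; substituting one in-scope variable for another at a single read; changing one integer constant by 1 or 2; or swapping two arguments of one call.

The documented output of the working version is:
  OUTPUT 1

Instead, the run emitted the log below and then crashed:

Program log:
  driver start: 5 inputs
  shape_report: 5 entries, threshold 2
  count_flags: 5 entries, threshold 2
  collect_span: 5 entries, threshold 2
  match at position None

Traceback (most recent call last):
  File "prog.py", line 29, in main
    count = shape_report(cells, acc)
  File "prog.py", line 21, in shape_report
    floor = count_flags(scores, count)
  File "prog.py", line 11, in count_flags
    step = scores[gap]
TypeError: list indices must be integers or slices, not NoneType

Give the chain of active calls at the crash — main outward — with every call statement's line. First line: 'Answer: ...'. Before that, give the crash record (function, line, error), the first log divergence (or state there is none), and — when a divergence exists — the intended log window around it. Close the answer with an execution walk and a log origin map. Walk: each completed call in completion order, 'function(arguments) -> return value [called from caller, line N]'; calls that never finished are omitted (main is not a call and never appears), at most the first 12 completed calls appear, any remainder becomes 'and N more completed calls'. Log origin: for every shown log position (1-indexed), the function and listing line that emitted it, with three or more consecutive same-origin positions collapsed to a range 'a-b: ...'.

Answer: main -> shape_report (called at line 29) -> count_flags (called at line 21).
The tell: Log line 5 is where behavior first shows: 'match at position None' appears instead of 'match at position 0'.
Crash: count_flags, line 11, TypeError.
First divergence: at position 5 the run shows 'match at position None' where the working version logs 'match at position 0'.
Intended log window:
  3: count_flags: 5 entries, threshold 2
  4: collect_span: 5 entries, threshold 2
  5: match at position 0
  6: stage result 1
Execution walk:
  collect_span([2, 7, -3, -3, 11], 2) -> None  [called from count_flags, line 9]
Log origin:
  1: emitted by main (line 28)
  2: emitted by shape_report (line 20)
  3: emitted by count_flags (line 8)
  4: emitted by collect_span (line 2)
  5: emitted by count_flags (line 10)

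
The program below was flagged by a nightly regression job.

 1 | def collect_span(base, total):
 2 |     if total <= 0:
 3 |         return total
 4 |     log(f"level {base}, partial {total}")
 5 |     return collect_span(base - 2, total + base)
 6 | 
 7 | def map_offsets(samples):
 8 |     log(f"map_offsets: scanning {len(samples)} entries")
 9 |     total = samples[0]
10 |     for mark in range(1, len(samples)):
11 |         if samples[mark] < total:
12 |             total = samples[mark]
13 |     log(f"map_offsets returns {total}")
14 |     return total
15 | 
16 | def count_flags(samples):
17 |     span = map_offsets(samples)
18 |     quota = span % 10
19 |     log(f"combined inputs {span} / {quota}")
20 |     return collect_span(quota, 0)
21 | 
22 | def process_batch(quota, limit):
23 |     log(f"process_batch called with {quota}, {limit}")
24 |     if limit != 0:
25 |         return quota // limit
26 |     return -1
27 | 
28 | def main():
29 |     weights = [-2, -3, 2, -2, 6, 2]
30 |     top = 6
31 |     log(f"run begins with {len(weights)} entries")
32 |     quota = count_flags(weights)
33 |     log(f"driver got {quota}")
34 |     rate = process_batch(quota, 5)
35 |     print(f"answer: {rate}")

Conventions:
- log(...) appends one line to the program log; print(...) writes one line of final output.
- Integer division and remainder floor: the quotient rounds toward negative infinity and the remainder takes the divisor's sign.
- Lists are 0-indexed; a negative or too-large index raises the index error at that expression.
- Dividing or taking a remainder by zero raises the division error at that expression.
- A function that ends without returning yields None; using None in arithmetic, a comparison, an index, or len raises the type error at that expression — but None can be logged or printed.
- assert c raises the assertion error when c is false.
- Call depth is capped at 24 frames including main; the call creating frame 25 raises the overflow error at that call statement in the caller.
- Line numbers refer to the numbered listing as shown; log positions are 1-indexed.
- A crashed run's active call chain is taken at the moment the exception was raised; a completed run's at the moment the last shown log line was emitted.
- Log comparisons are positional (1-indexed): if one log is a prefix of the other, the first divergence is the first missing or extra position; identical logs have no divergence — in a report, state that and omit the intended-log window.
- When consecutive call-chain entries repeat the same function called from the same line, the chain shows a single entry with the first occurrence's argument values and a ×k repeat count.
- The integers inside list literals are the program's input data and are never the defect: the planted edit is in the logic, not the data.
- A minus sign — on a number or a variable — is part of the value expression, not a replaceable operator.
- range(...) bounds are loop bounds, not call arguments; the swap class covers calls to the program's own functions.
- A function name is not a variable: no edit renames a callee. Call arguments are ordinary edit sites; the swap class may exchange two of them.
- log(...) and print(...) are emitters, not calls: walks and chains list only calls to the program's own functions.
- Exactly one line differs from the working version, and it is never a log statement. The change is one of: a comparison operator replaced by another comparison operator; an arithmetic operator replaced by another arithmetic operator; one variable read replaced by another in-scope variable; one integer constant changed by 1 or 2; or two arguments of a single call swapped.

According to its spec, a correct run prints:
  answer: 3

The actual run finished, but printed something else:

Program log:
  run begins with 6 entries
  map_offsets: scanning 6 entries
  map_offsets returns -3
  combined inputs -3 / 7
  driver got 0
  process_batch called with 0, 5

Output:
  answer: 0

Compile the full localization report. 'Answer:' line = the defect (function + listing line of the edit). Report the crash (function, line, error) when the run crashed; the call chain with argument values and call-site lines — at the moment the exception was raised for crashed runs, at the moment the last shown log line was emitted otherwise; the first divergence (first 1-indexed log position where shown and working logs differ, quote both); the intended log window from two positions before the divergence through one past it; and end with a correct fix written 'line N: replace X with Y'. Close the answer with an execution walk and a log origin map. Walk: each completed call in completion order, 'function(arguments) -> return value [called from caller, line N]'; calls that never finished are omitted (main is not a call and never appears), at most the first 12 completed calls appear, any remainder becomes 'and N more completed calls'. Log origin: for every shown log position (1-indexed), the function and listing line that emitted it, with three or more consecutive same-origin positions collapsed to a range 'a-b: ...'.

Answer: the defect is in collect_span at line 2.
Key fact: Everything matches until log position 5, which reads 'driver got 0' in place of 'level 7, partial 0'.
Call chain: main -> process_batch(0, 5) (called at line 34).
First divergence: position 5 — shown 'driver got 0', intended 'level 7, partial 0'.
Intended log window:
  3: map_offsets returns -3
  4: combined inputs -3 / 7
  5: level 7, partial 0
  6: level 5, partial 7
Execution walk:
  map_offsets([-2, -3, 2, -2, 6, 2]) -> -3  [called from count_flags, line 17]
  collect_span(7, 0) -> 0  [called from count_flags, line 20]
  count_flags([-2, -3, 2, -2, 6, 2]) -> 0  [called from main, line 32]
  process_batch(0, 5) -> 0  [called from main, line 34]
Log origin:
  1: emitted by main (line 31)
  2: emitted by map_offsets (line 8)
  3: emitted by map_offsets (line 13)
  4: emitted by count_flags (line 19)
  5: emitted by main (line 33)
  6: emitted by process_batch (line 23)
A correct fix: line 2: replace `total` with `base`.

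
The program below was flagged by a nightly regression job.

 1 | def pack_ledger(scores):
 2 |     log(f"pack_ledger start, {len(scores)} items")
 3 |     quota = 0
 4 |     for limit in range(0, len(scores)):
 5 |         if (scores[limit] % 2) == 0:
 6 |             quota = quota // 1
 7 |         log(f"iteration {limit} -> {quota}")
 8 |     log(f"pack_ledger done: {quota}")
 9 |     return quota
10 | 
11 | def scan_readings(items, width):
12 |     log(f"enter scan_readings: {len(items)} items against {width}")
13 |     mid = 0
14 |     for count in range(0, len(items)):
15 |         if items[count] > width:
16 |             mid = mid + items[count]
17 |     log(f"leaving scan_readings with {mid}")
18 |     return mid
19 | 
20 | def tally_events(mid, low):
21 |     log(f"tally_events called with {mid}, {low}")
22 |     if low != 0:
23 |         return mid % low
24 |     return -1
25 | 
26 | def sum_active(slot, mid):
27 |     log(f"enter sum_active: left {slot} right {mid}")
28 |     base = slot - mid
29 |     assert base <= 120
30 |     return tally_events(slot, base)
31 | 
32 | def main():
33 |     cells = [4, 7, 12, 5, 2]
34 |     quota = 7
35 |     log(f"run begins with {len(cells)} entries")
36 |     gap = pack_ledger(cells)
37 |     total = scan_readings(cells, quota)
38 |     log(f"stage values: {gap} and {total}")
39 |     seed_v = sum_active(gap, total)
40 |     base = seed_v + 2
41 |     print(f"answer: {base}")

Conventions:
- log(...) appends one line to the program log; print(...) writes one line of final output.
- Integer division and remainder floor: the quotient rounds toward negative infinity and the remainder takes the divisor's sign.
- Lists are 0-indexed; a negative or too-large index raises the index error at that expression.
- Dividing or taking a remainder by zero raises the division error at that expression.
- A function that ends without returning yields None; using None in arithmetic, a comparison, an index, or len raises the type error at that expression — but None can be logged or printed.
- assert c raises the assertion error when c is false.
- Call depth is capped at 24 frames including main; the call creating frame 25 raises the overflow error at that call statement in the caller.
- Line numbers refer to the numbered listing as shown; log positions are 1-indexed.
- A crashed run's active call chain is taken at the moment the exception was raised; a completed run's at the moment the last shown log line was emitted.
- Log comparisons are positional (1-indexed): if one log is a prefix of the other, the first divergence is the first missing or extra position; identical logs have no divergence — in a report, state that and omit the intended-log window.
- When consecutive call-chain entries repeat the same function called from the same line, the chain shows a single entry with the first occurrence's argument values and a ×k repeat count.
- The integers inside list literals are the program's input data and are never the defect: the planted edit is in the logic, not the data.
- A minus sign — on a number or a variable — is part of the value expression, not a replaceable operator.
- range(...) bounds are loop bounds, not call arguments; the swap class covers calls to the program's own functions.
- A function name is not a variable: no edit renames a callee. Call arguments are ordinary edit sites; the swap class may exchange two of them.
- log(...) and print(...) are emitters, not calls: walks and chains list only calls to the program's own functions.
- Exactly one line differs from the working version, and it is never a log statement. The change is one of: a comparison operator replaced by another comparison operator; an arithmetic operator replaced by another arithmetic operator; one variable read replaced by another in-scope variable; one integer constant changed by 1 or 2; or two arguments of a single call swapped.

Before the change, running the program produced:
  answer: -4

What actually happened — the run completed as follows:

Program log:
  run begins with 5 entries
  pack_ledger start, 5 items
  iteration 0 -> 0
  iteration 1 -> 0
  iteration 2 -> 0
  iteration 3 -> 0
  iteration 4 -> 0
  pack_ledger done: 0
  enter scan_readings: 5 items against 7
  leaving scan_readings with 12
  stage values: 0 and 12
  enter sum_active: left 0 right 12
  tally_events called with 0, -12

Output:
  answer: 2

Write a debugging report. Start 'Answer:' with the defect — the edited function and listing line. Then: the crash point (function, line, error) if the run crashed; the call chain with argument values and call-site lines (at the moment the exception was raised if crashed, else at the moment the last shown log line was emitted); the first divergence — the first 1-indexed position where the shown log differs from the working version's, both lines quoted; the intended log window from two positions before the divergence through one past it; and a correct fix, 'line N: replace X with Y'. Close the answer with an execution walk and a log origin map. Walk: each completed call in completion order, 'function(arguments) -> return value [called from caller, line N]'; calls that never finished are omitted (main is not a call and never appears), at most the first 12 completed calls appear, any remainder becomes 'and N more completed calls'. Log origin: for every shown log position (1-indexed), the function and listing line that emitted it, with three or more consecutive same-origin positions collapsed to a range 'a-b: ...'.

Answer: the defect is in pack_ledger at line 6.
Key fact: Position 3 is the first bad log line: 'iteration 0 -> 0' should read 'iteration 0 -> 1'.
Call chain: main -> sum_active(0, 12) (called at line 39) -> tally_events(0, -12) (called at line 30).
First divergence: position 3 — the shown line 'iteration 0 -> 0' should read 'iteration 0 -> 1'.
Intended log window:
  1: run begins with 5 entries
  2: pack_ledger start, 5 items
  3: iteration 0 -> 1
  4: iteration 1 -> 1
Execution walk:
  pack_ledger([4, 7, 12, 5, 2]) -> 0  [called from main, line 36]
  scan_readings([4, 7, 12, 5, 2], 7) -> 12  [called from main, line 37]
  tally_events(0, -12) -> 0  [called from sum_active, line 30]
  sum_active(0, 12) -> 0  [called from main, line 39]
Log line origins:
  1 — main, line 35
  2 — pack_ledger, line 2
  3-7 — pack_ledger, line 7
  8 — pack_ledger, line 8
  9 — scan_readings, line 12
  10 — scan_readings, line 17
  11 — main, line 38
  12 — sum_active, line 27
  13 — tally_events, line 21
A correct fix: line 6: replace `//` with `+`.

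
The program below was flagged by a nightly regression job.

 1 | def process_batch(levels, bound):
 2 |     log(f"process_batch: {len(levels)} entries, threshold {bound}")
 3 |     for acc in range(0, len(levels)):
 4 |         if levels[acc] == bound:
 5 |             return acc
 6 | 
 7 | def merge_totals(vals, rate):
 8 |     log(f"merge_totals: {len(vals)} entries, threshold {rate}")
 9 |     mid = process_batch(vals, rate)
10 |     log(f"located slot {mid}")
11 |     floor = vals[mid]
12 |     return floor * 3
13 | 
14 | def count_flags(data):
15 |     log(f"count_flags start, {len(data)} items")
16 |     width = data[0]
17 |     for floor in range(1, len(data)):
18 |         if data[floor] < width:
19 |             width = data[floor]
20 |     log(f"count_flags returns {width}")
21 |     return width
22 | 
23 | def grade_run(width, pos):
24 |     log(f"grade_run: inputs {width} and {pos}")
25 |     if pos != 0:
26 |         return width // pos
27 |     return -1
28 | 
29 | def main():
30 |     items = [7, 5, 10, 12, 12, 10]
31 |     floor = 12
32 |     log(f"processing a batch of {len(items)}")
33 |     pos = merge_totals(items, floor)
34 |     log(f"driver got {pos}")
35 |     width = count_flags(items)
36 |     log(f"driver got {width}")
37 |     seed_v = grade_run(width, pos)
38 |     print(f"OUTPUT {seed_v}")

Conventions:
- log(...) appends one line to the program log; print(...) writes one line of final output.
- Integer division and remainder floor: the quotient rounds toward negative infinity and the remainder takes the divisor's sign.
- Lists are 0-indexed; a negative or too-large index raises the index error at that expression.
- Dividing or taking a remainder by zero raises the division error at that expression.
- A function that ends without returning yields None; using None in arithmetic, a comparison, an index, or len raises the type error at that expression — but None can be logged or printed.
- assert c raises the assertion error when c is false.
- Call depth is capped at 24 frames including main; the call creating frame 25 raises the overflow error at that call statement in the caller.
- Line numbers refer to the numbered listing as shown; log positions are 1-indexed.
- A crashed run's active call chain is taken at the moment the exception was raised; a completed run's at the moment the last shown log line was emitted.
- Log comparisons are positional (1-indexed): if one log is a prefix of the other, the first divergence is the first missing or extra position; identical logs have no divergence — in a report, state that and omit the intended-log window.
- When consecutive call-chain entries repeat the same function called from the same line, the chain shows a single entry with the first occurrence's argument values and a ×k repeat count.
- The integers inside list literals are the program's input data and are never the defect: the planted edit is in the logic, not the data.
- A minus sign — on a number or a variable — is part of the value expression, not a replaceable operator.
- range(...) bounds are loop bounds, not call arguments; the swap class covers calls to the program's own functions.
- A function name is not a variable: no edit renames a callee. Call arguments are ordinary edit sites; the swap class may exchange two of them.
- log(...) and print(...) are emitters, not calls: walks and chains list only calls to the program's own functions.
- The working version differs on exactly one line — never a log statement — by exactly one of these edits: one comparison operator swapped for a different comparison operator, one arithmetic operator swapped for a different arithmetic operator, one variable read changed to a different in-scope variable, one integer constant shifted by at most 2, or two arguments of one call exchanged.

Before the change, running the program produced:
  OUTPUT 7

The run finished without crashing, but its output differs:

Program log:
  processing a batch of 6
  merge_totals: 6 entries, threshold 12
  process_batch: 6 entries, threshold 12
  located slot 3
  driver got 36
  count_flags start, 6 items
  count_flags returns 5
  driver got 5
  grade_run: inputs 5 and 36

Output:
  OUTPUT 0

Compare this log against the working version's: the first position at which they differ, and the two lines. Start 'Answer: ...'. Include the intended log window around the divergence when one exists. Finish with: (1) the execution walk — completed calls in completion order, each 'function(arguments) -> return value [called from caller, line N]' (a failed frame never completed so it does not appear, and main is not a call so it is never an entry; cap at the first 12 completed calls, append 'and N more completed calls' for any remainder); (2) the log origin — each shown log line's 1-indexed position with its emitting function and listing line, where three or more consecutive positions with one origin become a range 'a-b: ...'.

Answer: position 9 — the shown line 'grade_run: inputs 5 and 36' should read 'grade_run: inputs 36 and 5'.
Intended log window:
  7: count_flags returns 5
  8: driver got 5
  9: grade_run: inputs 36 and 5
Execution walk:
  process_batch([7, 5, 10, 12, 12, 10], 12) -> 3  [called from merge_totals, line 9]
  merge_totals([7, 5, 10, 12, 12, 10], 12) -> 36  [called from main, line 33]
  count_flags([7, 5, 10, 12, 12, 10]) -> 5  [called from main, line 35]
  grade_run(5, 36) -> 0  [called from main, line 37]
Log line origins:
  1: logged in main at line 32
  2: logged in merge_totals at line 8
  3: logged in process_batch at line 2
  4: logged in merge_totals at line 10
  5: logged in main at line 34
  6: logged in count_flags at line 15
  7: logged in count_flags at line 20
  8: logged in main at line 36
  9: logged in grade_run at line 24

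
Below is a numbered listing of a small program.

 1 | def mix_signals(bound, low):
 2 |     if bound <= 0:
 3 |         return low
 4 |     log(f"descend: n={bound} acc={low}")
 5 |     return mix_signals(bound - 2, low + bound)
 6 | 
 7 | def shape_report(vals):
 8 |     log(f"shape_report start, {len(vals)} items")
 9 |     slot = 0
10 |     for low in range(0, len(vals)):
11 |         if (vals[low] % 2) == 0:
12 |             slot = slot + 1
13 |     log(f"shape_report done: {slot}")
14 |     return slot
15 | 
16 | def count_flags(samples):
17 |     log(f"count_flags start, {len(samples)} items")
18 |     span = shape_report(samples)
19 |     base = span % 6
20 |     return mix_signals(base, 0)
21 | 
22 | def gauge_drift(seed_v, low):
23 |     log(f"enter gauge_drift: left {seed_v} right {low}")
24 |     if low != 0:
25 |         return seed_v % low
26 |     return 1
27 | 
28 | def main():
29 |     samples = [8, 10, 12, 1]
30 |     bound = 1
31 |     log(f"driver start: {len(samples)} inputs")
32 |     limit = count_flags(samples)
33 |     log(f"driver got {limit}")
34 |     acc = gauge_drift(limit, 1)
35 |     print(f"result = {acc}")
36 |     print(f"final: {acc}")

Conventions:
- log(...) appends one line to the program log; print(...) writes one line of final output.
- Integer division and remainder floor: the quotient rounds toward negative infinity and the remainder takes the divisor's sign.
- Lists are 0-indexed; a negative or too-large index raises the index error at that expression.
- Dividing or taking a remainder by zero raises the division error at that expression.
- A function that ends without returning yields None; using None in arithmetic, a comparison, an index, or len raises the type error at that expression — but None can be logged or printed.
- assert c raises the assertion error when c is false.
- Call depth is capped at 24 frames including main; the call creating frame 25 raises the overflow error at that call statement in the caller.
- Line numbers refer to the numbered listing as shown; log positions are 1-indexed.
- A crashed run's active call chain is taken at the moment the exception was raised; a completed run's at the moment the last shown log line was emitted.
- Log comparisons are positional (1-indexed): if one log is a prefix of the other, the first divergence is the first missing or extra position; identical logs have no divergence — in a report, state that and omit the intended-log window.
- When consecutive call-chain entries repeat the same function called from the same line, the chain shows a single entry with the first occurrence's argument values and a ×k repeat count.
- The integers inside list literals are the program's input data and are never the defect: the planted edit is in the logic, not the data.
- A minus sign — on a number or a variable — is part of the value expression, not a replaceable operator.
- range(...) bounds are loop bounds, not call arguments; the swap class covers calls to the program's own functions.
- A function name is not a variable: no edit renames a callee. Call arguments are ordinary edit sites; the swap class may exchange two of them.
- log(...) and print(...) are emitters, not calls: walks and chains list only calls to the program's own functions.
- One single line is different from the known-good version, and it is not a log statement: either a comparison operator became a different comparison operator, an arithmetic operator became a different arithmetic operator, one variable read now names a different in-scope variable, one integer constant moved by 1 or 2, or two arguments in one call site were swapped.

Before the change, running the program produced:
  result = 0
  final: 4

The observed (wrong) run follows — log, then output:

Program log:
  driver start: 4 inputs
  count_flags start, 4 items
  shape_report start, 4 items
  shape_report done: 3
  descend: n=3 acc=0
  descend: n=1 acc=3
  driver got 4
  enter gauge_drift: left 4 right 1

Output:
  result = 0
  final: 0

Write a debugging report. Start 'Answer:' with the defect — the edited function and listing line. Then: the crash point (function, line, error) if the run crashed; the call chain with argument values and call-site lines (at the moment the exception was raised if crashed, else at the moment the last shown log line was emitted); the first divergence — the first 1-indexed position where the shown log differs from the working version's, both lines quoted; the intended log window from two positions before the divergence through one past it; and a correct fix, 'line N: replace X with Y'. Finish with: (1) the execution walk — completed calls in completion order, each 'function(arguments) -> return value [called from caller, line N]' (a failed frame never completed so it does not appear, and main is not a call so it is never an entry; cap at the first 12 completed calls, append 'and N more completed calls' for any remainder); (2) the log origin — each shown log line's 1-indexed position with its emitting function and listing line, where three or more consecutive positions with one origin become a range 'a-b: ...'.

Answer: the defect is in main at line 36.
Key fact: The two runs log identically and part ways only at the printed values.
Call chain: main -> gauge_drift(4, 1) (called at line 34).
First divergence: there is none — every log position agrees.
Execution walk:
  shape_report([8, 10, 12, 1]) -> 3  [called from count_flags, line 18]
  mix_signals(-1, 4) -> 4  [called from mix_signals, line 5]
  mix_signals(1, 3) -> 4  [called from mix_signals, line 5]
  mix_signals(3, 0) -> 4  [called from count_flags, line 20]
  count_flags([8, 10, 12, 1]) -> 4  [called from main, line 32]
  gauge_drift(4, 1) -> 0  [called from main, line 34]
Log origins:
  1: emitted by main (line 31)
  2: emitted by count_flags (line 17)
  3: emitted by shape_report (line 8)
  4: emitted by shape_report (line 13)
  5: emitted by mix_signals (line 4)
  6: emitted by mix_signals (line 4)
  7: emitted by main (line 33)
  8: emitted by gauge_drift (line 23)
A correct fix: line 36: replace `acc` with `limit`.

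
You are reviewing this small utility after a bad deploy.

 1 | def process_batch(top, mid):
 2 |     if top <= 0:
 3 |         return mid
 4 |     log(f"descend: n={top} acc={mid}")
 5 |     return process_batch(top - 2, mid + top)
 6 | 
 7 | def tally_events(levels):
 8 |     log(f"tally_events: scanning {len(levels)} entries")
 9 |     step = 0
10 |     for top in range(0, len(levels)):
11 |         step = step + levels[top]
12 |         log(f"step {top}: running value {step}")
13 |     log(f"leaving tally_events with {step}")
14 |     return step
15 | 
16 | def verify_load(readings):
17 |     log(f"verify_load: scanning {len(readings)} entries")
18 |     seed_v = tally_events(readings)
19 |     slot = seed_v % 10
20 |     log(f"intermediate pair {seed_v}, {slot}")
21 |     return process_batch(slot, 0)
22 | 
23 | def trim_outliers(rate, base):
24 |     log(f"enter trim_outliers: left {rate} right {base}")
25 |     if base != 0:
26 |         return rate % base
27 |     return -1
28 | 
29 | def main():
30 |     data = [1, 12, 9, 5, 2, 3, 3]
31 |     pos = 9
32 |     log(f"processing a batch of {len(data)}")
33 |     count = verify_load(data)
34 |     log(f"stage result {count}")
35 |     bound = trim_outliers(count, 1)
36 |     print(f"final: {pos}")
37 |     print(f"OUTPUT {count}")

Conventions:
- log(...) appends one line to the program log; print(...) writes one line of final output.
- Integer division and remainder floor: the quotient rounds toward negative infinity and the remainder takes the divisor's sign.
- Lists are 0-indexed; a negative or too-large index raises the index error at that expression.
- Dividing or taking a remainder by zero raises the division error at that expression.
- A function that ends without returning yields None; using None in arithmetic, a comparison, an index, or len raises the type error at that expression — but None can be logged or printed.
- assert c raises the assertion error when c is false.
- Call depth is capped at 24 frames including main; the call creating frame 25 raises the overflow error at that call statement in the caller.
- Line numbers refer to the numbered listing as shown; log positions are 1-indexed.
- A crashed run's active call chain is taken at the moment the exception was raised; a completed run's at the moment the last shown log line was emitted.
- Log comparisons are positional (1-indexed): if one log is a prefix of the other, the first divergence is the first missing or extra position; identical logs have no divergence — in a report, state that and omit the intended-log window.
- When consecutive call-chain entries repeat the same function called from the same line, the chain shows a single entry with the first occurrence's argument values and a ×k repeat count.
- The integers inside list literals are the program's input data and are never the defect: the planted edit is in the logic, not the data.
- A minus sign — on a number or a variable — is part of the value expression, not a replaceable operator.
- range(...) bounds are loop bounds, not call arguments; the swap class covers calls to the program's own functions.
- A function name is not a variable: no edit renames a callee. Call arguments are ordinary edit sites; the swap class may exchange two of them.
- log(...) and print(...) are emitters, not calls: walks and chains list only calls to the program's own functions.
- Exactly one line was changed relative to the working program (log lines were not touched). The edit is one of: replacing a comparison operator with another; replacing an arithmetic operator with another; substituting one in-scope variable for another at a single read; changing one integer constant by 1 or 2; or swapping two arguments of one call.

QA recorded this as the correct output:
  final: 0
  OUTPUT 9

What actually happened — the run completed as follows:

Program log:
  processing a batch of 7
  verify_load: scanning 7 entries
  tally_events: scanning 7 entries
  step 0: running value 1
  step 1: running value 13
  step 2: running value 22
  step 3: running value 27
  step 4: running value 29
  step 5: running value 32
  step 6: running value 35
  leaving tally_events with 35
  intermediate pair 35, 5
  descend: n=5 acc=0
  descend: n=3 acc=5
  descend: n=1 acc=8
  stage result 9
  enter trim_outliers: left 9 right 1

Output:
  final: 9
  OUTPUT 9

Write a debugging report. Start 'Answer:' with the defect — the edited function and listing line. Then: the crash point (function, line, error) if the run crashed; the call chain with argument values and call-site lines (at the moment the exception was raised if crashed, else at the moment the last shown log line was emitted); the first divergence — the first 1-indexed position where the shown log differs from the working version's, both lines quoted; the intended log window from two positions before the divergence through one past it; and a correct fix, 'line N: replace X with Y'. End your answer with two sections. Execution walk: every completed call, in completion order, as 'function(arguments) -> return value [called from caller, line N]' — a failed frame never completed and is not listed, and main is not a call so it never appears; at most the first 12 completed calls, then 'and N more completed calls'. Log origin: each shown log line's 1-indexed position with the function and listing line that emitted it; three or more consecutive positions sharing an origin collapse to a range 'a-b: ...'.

Answer: the defect is in main at line 36.
The tell: Every logged value matches the working version; the printed result is what differs.
Call chain: main -> trim_outliers(9, 1) (called at line 35).
First divergence: there is none — every log position agrees.
Execution walk:
  tally_events([1, 12, 9, 5, 2, 3, 3]) -> 35  [called from verify_load, line 18]
  process_batch(-1, 9) -> 9  [called from process_batch, line 5]
  process_batch(1, 8) -> 9  [called from process_batch, line 5]
  process_batch(3, 5) -> 9  [called from process_batch, line 5]
  process_batch(5, 0) -> 9  [called from verify_load, line 21]
  verify_load([1, 12, 9, 5, 2, 3, 3]) -> 9  [called from main, line 33]
  trim_outliers(9, 1) -> 0  [called from main, line 35]
Log origin:
  1: from main, line 32
  2: from verify_load, line 17
  3: from tally_events, line 8
  4-10: from tally_events, line 12
  11: from tally_events, line 13
  12: from verify_load, line 20
  13-15: from process_batch, line 4
  16: from main, line 34
  17: from trim_outliers, line 24
A correct fix: line 36: replace `pos` with `bound`.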